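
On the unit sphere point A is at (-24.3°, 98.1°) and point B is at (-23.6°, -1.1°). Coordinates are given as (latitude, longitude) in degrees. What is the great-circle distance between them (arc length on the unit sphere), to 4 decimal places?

1.5396

Let φ₁ = -0.4241 rad, φ₂ = -0.4119 rad, and Δλ = -1.7314 rad.
Haversine: a = sin²(Δφ/2) + cos φ₁ cos φ₂ sin²(Δλ/2) = 0.0000 + (0.9114)(0.9164)(0.5799) = 0.48439.
Central angle c = 2·arcsin(√a) = 1.53957 rad.
On the unit sphere the arc length equals the central angle: 1.5396.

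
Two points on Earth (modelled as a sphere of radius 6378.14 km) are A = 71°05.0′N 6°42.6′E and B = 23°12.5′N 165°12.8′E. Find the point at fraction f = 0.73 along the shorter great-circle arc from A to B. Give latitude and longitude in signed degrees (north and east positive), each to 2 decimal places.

45.82°, 161.41°

The central angle between A and B is δ = 1.4751 rad.
With f = 0.73, the slerp weights are sin((1−f)δ)/sin δ = 0.3896 and sin(fδ)/sin δ = 0.8845.
Weighted sum of the unit vectors: (0.3896)·(0.3220,0.0379,0.9460) + (0.8845)·(-0.8886,0.2346,0.3941) = (-0.6606, 0.2222, 0.7171).
Converting back: φ = atan2(z, √(x²+y²)) = 45.82°, λ = atan2(y, x) = 161.41°.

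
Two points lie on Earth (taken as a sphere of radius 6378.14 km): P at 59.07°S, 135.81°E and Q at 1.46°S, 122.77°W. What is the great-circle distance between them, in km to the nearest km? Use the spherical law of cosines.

With latitudes φ₁ = -59.070°, φ₂ = -1.460° and longitude difference Δλ = 101.420°:
cos c = sin φ₁ sin φ₂ + cos φ₁ cos φ₂ cos Δλ = (-0.8578)(-0.0255) + (0.5140)(0.9997)(-0.1980) = -0.07988,
so c = arccos(-0.07988) = 1.65076 rad.
Distance = R·c = 6378.14 × 1.6508 ≈ 10529 km.

10529 km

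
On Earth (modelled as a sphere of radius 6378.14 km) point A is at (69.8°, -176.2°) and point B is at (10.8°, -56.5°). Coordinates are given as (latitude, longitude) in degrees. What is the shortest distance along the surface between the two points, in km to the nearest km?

9969 km

Let φ₁ = 1.2182 rad, φ₂ = 0.1885 rad, and Δλ = 2.0892 rad.
Haversine: a = sin²(Δφ/2) + cos φ₁ cos φ₂ sin²(Δλ/2) = 0.2425 + (0.3453)(0.9823)(0.7477) = 0.49610.
Central angle c = 2·arcsin(√a) = 1.56299 rad.
Distance = R·c = 6378.14 × 1.5630 ≈ 9969 km.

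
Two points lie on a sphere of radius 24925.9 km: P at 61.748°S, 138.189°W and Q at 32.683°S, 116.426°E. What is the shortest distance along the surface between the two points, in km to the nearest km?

With latitudes φ₁ = -61.748°, φ₂ = -32.683° and longitude difference Δλ = -105.385°:
cos c = sin φ₁ sin φ₂ + cos φ₁ cos φ₂ cos Δλ = (-0.8809)(-0.5400) + (0.4734)(0.8417)(-0.2653) = 0.36997,
so c = arccos(0.36997) = 1.19182 rad.
Distance = R·c = 24925.9 × 1.1918 ≈ 29707 km.

29707 km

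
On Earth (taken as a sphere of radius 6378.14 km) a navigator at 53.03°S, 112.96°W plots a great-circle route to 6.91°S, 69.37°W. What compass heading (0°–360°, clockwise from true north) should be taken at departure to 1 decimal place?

With φ₁ = -0.9255, φ₂ = -0.1206, Δλ = 0.7608 rad, the forward-azimuth formula gives
θ = atan2( sin Δλ cos φ₂ , cos φ₁ sin φ₂ − sin φ₁ cos φ₂ cos Δλ ) = atan2(0.6845, 0.5021) = 53.74°.
So the initial bearing is 53.7°.

53.7°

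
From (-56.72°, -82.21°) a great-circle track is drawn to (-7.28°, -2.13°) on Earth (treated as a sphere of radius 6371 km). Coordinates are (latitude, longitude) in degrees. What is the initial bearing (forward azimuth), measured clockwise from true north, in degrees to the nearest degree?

86°

Δλ = 80.080° = 1.3977 rad.
y = sin Δλ · cos φ₂ = (0.9850)(0.9919) = 0.9771
x = cos φ₁ sin φ₂ − sin φ₁ cos φ₂ cos Δλ = (0.5487)(-0.1267) − (-0.8360)(0.9919)(0.1723) = 0.0733
θ = atan2(y, x) = 85.71°, so the bearing is 86°.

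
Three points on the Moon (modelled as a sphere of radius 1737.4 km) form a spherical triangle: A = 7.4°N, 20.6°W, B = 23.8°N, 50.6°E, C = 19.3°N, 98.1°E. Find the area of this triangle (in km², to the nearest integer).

126239 km²

Side lengths (central angles): a = 0.7716, b = 1.9898, c = 1.2192 rad; semiperimeter s = 1.9903.
By l'Huilier's theorem, tan(E/4) = √[tan(s/2) tan((s−a)/2) tan((s−b)/2) tan((s−c)/2)], giving spherical excess E = 0.0418 rad.
Area = E·R² = 0.0418 × (1737.4)² ≈ 126239 km².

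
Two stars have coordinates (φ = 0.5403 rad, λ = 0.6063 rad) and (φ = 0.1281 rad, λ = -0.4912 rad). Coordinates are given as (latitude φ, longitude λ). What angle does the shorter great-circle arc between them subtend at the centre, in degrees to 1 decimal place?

63.0°

Let φ₁ = 0.5403 rad, φ₂ = 0.1281 rad, and Δλ = -1.0975 rad.
Haversine: a = sin²(Δφ/2) + cos φ₁ cos φ₂ sin²(Δλ/2) = 0.0419 + (0.8576)(0.9918)(0.2721) = 0.27330.
Central angle c = 2·arcsin(√a) = 1.10022 rad.
So the angular separation is 63.0°.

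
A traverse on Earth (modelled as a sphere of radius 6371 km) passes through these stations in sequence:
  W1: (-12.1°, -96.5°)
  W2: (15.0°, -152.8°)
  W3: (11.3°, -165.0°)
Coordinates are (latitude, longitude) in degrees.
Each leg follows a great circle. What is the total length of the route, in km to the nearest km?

Leg W1→W2: central angle 1.0818 rad, distance 6891.9 km.
Leg W2→W3: central angle 0.2171 rad, distance 1383.2 km.
Total: 6891.9 + 1383.2 ≈ 8275 km.

8275 km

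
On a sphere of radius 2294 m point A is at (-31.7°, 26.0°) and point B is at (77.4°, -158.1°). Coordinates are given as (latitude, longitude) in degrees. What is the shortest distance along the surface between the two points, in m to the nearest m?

5376 m

Let φ₁ = -0.5533 rad, φ₂ = 1.3509 rad, and Δλ = 3.0700 rad.
cos c = sin φ₁ sin φ₂ + cos φ₁ cos φ₂ cos Δλ = (-0.5255)(0.9759) + (0.8508)(0.2181)(-0.9974) = -0.69794,
so c = arccos(-0.69794) = 2.34331 rad.
Distance = R·c = 2294 × 2.3433 ≈ 5376 m.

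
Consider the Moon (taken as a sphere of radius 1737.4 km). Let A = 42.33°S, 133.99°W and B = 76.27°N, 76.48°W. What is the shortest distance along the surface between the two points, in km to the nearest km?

3762 km

Let φ₁ = -0.7388 rad, φ₂ = 1.3312 rad, and Δλ = 1.0037 rad.
Haversine: a = sin²(Δφ/2) + cos φ₁ cos φ₂ sin²(Δλ/2) = 0.7393 + (0.7393)(0.2373)(0.2314) = 0.77995.
Central angle c = 2·arcsin(√a) = 2.16507 rad.
Distance = R·c = 1737.4 × 2.1651 ≈ 3762 km.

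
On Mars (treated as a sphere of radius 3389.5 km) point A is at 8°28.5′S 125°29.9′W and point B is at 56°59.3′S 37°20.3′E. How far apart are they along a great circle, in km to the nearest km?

6687 km

In radians: φ₁ = -0.1479, φ₂ = -0.9946, Δλ = 162.837° = 2.8420 rad.
cos c = sin φ₁ sin φ₂ + cos φ₁ cos φ₂ cos Δλ = (-0.1474)(-0.8386) + (0.9891)(0.5448)(-0.9555) = -0.39128,
so c = arccos(-0.39128) = 1.97282 rad.
Distance = R·c = 3389.5 × 1.9728 ≈ 6687 km.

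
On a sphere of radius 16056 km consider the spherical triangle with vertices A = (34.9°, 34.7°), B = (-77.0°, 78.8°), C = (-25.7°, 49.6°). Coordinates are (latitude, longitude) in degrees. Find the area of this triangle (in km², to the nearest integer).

22895638 km²

Side lengths (central angles): a = 0.9279, b = 1.0860, c = 2.0097 rad; semiperimeter s = 2.0118.
By l'Huilier's theorem, tan(E/4) = √[tan(s/2) tan((s−a)/2) tan((s−b)/2) tan((s−c)/2)], giving spherical excess E = 0.0888 rad.
Area = E·R² = 0.0888 × (16056)² ≈ 22895638 km².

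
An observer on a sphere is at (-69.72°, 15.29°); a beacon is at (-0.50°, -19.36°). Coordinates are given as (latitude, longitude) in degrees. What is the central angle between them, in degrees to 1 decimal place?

In radians: φ₁ = -1.2168, φ₂ = -0.0087, Δλ = -34.650° = -0.6048 rad.
cos c = sin φ₁ sin φ₂ + cos φ₁ cos φ₂ cos Δλ = (-0.9380)(-0.0087) + (0.3466)(1.0000)(0.8226) = 0.29331,
so c = arccos(0.29331) = 1.27311 rad.
So the angular separation is 72.9°.

72.9°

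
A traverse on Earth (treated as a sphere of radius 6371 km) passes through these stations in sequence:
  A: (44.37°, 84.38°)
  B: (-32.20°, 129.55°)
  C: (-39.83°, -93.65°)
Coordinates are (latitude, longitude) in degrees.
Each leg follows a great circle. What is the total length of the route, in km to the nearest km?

20518 km

Leg A→B: central angle 1.5170 rad, distance 9664.5 km.
Leg B→C: central angle 1.7036 rad, distance 10853.5 km.
Total: 9664.5 + 10853.5 ≈ 20518 km.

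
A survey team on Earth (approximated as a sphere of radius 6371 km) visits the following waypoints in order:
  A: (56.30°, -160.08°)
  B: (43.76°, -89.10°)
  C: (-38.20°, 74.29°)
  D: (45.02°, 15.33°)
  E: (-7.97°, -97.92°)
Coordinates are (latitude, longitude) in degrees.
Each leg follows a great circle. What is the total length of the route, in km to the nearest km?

Leg A→B: central angle 0.7869 rad, distance 5013.6 km.
Leg B→C: central angle 2.9027 rad, distance 18493.4 km.
Leg C→D: central angle 1.7224 rad, distance 10973.3 km.
Leg D→E: central angle 1.9546 rad, distance 12452.5 km.
Total: 5013.6 + 18493.4 + 10973.3 + 12452.5 ≈ 46933 km.

46933 km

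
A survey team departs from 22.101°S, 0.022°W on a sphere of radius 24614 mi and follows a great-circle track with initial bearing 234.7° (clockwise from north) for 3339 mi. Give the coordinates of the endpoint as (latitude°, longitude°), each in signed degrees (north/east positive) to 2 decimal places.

-26.44°, -7.10°

Angular distance δ = d/R = 3339/24614 = 0.13565 rad; initial bearing θ = 4.0963 rad.
sin φ₂ = sin φ₁ cos δ + cos φ₁ sin δ cos θ = (-0.3762)(0.9908) + (0.9265)(0.1352)(-0.5779) = -0.4452, so φ₂ = -26.44°.
Δλ = atan2(sin θ sin δ cos φ₁, cos δ − sin φ₁ sin φ₂) = atan2(-0.1023, 0.8233) = -7.080°.
λ₂ = -0.022° − 7.080° = -7.10°.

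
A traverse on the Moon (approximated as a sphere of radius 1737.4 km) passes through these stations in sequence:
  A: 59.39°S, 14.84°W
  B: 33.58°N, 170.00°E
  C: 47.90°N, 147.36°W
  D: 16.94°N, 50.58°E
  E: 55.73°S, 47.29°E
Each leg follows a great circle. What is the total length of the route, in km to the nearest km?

Leg A→B: central angle 2.6877 rad, distance 4669.5 km.
Leg B→C: central angle 0.6072 rad, distance 1054.9 km.
Leg C→D: central angle 1.9757 rad, distance 3432.6 km.
Leg D→E: central angle 1.2693 rad, distance 2205.2 km.
Total: 4669.5 + 1054.9 + 3432.6 + 2205.2 ≈ 11362 km.

11362 km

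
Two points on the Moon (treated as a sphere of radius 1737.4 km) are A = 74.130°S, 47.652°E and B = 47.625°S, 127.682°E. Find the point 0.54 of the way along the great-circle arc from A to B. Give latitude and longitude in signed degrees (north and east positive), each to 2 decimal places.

Central angle δ = 0.7340 rad. Interpolating on the sphere with fraction f = 0.54:
P = [sin((1−f)δ)·A + sin(fδ)·B] / sin δ = 0.4945·A + 0.5763·B in Cartesian coordinates,
giving P = (-0.1464, 0.4074, -0.9015), i.e. latitude -64.35°, longitude 109.76°.

-64.35°, 109.76°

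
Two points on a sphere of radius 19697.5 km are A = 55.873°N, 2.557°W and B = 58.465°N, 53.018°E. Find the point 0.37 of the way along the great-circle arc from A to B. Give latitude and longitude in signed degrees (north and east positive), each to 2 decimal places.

59.69°, 16.63°

Central angle δ = 0.5127 rad. Interpolating on the sphere with fraction f = 0.37:
P = [sin((1−f)δ)·A + sin(fδ)·B] / sin δ = 0.6471·A + 0.3844·B in Cartesian coordinates,
giving P = (0.4836, 0.1444, 0.8633), i.e. latitude 59.69°, longitude 16.63°.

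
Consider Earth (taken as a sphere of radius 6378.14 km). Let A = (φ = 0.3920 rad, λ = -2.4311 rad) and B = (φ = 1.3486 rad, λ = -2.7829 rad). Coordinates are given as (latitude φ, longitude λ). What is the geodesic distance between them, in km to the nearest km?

6198 km

With latitudes φ₁ = 22.460°, φ₂ = 77.269° and longitude difference Δλ = -20.157°:
cos c = sin φ₁ sin φ₂ + cos φ₁ cos φ₂ cos Δλ = (0.3820)(0.9754) + (0.9241)(0.2204)(0.9388) = 0.56383,
so c = arccos(0.56383) = 0.97178 rad.
Distance = R·c = 6378.14 × 0.9718 ≈ 6198 km.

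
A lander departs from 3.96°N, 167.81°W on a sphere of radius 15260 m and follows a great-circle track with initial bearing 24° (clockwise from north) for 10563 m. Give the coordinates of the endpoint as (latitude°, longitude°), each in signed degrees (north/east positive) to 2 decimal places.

39.41°, -148.18°

Angular distance δ = d/R = 10563/15260 = 0.69220 rad; initial bearing θ = 0.4189 rad.
sin φ₂ = sin φ₁ cos δ + cos φ₁ sin δ cos θ = (0.0691)(0.7698) + (0.9976)(0.6382)(0.9135) = 0.6348, so φ₂ = 39.41°.
Δλ = atan2(sin θ sin δ cos φ₁, cos δ − sin φ₁ sin φ₂) = atan2(0.2590, 0.7260) = 19.632°.
λ₂ = -167.810° + 19.632° = -148.18°.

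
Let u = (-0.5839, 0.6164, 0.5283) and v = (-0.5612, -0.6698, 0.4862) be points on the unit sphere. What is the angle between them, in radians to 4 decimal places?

1.3983 rad

u·v = 0.1717; |u| = 1.0000, |v| = 1.0000.
cos θ = (u·v)/(|u||v|) = 0.1717, so θ = 1.3983 rad.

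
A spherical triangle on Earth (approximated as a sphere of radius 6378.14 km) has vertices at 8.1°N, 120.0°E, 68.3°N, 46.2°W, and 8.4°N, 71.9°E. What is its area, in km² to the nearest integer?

Side lengths (central angles): a = 1.6074, b = 0.8303, c = 1.7973 rad; semiperimeter s = 2.1175.
By l'Huilier's theorem, tan(E/4) = √[tan(s/2) tan((s−a)/2) tan((s−b)/2) tan((s−c)/2)], giving spherical excess E = 0.9310 rad.
Area = E·R² = 0.9310 × (6378.14)² ≈ 37873148 km².

37873148 km²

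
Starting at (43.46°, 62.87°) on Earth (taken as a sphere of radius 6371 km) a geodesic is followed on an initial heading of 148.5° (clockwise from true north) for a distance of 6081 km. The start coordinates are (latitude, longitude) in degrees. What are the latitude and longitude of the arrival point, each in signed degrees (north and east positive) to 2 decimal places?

Angular distance δ = d/R = 6081/6371 = 0.95448 rad; initial bearing θ = 2.5918 rad.
sin φ₂ = sin φ₁ cos δ + cos φ₁ sin δ cos θ = (0.6878)(0.5780) + (0.7259)(0.8160)(-0.8526) = -0.1074, so φ₂ = -6.17°.
Δλ = atan2(sin θ sin δ cos φ₁, cos δ − sin φ₁ sin φ₂) = atan2(0.3095, 0.6519) = 25.394°.
λ₂ = 62.870° + 25.394° = 88.26°.

-6.17°, 88.26°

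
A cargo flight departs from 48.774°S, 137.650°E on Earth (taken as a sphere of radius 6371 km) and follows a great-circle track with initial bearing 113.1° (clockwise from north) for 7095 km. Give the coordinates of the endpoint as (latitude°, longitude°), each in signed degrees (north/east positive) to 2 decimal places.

-34.33°, -134.16°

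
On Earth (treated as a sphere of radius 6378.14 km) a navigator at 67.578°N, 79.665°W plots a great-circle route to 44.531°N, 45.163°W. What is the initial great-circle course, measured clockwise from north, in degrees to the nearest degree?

124°

With φ₁ = 1.1795, φ₂ = 0.7772, Δλ = 0.6022 rad, the forward-azimuth formula gives
θ = atan2( sin Δλ cos φ₂ , cos φ₁ sin φ₂ − sin φ₁ cos φ₂ cos Δλ ) = atan2(0.4038, -0.2756) = 124.31°.
So the initial bearing is 124°.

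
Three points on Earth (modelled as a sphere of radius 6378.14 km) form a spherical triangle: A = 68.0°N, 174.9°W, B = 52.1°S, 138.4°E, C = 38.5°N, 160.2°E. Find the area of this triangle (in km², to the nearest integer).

2399476 km²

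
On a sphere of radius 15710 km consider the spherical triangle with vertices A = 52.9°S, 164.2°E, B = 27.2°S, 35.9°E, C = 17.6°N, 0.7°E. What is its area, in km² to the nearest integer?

114633202 km²

Side lengths (central angles): a = 0.9830, b = 2.4856, c = 1.5387 rad; semiperimeter s = 2.5037.
By l'Huilier's theorem, tan(E/4) = √[tan(s/2) tan((s−a)/2) tan((s−b)/2) tan((s−c)/2)], giving spherical excess E = 0.4645 rad.
Area = E·R² = 0.4645 × (15710)² ≈ 114633202 km².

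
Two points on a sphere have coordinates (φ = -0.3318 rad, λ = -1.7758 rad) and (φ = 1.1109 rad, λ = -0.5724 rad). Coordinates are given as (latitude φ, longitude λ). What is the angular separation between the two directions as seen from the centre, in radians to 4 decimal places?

Let φ₁ = -0.3318 rad, φ₂ = 1.1109 rad, and Δλ = 1.2034 rad.
Haversine: a = sin²(Δφ/2) + cos φ₁ cos φ₂ sin²(Δλ/2) = 0.4361 + (0.9455)(0.4439)(0.3204) = 0.57058.
Central angle c = 2·arcsin(√a) = 1.71244 rad.
So the angular separation is 1.7124 rad.

1.7124 rad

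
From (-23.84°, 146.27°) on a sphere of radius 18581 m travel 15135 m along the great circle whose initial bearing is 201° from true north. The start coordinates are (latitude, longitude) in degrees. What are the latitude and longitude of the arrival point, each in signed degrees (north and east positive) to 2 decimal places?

Angular distance δ = d/R = 15135/18581 = 0.81454 rad; initial bearing θ = 3.5081 rad.
sin φ₂ = sin φ₁ cos δ + cos φ₁ sin δ cos θ = (-0.4042)(0.6862) + (0.9147)(0.7274)(-0.9336) = -0.8985, so φ₂ = -63.96°.
Δλ = atan2(sin θ sin δ cos φ₁, cos δ − sin φ₁ sin φ₂) = atan2(-0.2384, 0.3230) = -36.431°.
λ₂ = 146.270° − 36.431° = 109.84°.

-63.96°, 109.84°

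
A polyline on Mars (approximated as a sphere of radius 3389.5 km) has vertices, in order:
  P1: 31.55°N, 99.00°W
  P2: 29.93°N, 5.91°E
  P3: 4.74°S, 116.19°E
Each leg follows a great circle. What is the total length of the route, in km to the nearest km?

Leg P1→P2: central angle 1.4997 rad, distance 5083.2 km.
Leg P2→P3: central angle 1.9183 rad, distance 6502.2 km.
Total: 5083.2 + 6502.2 ≈ 11585 km.

11585 km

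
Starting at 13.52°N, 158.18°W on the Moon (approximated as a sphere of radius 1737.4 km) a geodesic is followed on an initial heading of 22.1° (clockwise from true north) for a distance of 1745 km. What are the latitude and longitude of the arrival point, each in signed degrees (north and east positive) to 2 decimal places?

62.33°, -115.06°

Angular distance δ = d/R = 1745/1737.4 = 1.00437 rad; initial bearing θ = 0.3857 rad.
sin φ₂ = sin φ₁ cos δ + cos φ₁ sin δ cos θ = (0.2338)(0.5366) + (0.9723)(0.8438)(0.9265) = 0.8856, so φ₂ = 62.33°.
Δλ = atan2(sin θ sin δ cos φ₁, cos δ − sin φ₁ sin φ₂) = atan2(0.3087, 0.3296) = 43.124°.
λ₂ = -158.180° + 43.124° = -115.06°.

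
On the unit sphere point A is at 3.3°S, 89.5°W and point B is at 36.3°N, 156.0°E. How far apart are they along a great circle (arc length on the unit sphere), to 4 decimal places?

With latitudes φ₁ = -3.300°, φ₂ = 36.300° and longitude difference Δλ = -114.500°:
cos c = sin φ₁ sin φ₂ + cos φ₁ cos φ₂ cos Δλ = (-0.0576)(0.5920) + (0.9983)(0.8059)(-0.4147) = -0.36774,
so c = arccos(-0.36774) = 1.94737 rad.
On the unit sphere the arc length equals the central angle: 1.9474.

1.9474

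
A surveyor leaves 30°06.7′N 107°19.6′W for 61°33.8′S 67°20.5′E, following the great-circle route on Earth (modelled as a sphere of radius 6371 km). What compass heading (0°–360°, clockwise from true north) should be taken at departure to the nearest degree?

175°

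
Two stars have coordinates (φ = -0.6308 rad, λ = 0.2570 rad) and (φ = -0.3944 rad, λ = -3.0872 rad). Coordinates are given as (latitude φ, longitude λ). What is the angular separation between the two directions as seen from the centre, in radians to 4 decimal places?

2.0986 rad

In radians: φ₁ = -0.6308, φ₂ = -0.3944, Δλ = 168.391° = 2.9390 rad.
Haversine: a = sin²(Δφ/2) + cos φ₁ cos φ₂ sin²(Δλ/2) = 0.0139 + (0.8076)(0.9232)(0.9898) = 0.75184.
Central angle c = 2·arcsin(√a) = 2.09865 rad.
So the angular separation is 2.0986 rad.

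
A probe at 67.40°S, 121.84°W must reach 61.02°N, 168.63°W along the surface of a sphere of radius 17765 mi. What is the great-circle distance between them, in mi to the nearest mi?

41192 mi

With latitudes φ₁ = -67.400°, φ₂ = 61.020° and longitude difference Δλ = -46.790°:
cos c = sin φ₁ sin φ₂ + cos φ₁ cos φ₂ cos Δλ = (-0.9232)(0.8748) + (0.3843)(0.4845)(0.6847) = -0.68013,
so c = arccos(-0.68013) = 2.31874 rad.
Distance = R·c = 17765 × 2.3187 ≈ 41192 mi.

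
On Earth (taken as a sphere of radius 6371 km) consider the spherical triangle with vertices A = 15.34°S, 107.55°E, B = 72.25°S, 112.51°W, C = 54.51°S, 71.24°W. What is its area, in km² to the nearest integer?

9960666 km²

Side lengths (central angles): a = 0.4311, b = 1.9223, c = 1.5439 rad; semiperimeter s = 1.9487.
By l'Huilier's theorem, tan(E/4) = √[tan(s/2) tan((s−a)/2) tan((s−b)/2) tan((s−c)/2)], giving spherical excess E = 0.2454 rad.
Area = E·R² = 0.2454 × (6371)² ≈ 9960666 km².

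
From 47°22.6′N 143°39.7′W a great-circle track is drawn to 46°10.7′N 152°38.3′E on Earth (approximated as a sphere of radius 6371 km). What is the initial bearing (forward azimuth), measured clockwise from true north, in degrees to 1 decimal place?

With φ₁ = 0.8269, φ₂ = 0.8060, Δλ = -1.1118 rad, the forward-azimuth formula gives
θ = atan2( sin Δλ cos φ₂ , cos φ₁ sin φ₂ − sin φ₁ cos φ₂ cos Δλ ) = atan2(-0.6207, 0.2628) = -67.05°.
Adding 360° brings this into [0°, 360°): 292.9°.

292.9°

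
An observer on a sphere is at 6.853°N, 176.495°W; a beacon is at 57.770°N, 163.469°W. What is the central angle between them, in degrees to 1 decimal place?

51.9°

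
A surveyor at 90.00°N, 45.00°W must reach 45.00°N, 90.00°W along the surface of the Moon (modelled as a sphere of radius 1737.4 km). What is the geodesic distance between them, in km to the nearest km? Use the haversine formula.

1365 km

Let φ₁ = 1.5708 rad, φ₂ = 0.7854 rad, and Δλ = -0.7854 rad.
Haversine: a = sin²(Δφ/2) + cos φ₁ cos φ₂ sin²(Δλ/2) = 0.1464 + (0.0000)(0.7071)(0.1464) = 0.14645.
Central angle c = 2·arcsin(√a) = 0.78540 rad.
Distance = R·c = 1737.4 × 0.7854 ≈ 1365 km.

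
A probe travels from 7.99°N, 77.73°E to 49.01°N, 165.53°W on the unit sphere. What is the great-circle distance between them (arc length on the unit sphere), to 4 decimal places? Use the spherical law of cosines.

Let φ₁ = 0.1395 rad, φ₂ = 0.8554 rad, and Δλ = 2.0375 rad.
cos c = sin φ₁ sin φ₂ + cos φ₁ cos φ₂ cos Δλ = (0.1390)(0.7548) + (0.9903)(0.6559)(-0.4499) = -0.18734,
so c = arccos(-0.18734) = 1.75925 rad.
On the unit sphere the arc length equals the central angle: 1.7593.

1.7593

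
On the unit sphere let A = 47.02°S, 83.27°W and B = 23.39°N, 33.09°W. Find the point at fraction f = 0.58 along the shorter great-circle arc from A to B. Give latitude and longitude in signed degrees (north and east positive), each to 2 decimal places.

-7.15°, -50.89°

Central angle δ = 1.4603 rad. Interpolating on the sphere with fraction f = 0.58:
P = [sin((1−f)δ)·A + sin(fδ)·B] / sin δ = 0.5791·A + 0.7539·B in Cartesian coordinates,
giving P = (0.6260, -0.7699, -0.1244), i.e. latitude -7.15°, longitude -50.89°.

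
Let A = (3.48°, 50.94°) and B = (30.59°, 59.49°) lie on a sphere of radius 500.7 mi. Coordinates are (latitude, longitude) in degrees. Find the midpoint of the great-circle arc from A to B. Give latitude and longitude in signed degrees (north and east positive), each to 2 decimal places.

The central angle between A and B is δ = 0.4937 rad.
With f = 0.5, the slerp weights are sin((1−f)δ)/sin δ = 0.5156 and sin(fδ)/sin δ = 0.5156.
Weighted sum of the unit vectors: (0.5156)·(0.6290,0.7751,0.0607) + (0.5156)·(0.4370,0.7416,0.5089) = (0.5497, 0.7821, 0.2937).
Converting back: φ = atan2(z, √(x²+y²)) = 17.08°, λ = atan2(y, x) = 54.90°.

17.08°, 54.90°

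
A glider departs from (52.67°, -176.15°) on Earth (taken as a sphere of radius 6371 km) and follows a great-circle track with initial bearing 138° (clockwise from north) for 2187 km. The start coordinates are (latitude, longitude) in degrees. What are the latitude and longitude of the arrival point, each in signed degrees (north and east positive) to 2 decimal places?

36.66°, -159.85°

Angular distance δ = d/R = 2187/6371 = 0.34327 rad; initial bearing θ = 2.4086 rad.
sin φ₂ = sin φ₁ cos δ + cos φ₁ sin δ cos θ = (0.7952)(0.9417) + (0.6064)(0.3366)(-0.7431) = 0.5971, so φ₂ = 36.66°.
Δλ = atan2(sin θ sin δ cos φ₁, cos δ − sin φ₁ sin φ₂) = atan2(0.1366, 0.4669) = 16.305°.
λ₂ = -176.150° + 16.305° = -159.85°.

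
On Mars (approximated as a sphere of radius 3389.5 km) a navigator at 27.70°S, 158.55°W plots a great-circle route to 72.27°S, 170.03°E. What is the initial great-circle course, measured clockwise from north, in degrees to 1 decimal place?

192.4°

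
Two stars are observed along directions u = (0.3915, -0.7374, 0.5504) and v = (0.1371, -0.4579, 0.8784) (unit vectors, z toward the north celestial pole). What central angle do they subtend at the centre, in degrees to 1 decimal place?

29.0°

u·v = 0.8748; |u| = 1.0000, |v| = 1.0000.
cos θ = (u·v)/(|u||v|) = 0.8748, so θ = 29.0°.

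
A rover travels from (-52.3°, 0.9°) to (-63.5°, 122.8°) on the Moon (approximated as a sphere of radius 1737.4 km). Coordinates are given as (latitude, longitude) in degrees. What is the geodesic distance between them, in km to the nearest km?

1688 km

In radians: φ₁ = -0.9128, φ₂ = -1.1083, Δλ = 121.900° = 2.1276 rad.
cos c = sin φ₁ sin φ₂ + cos φ₁ cos φ₂ cos Δλ = (-0.7912)(-0.8949) + (0.6115)(0.4462)(-0.5284) = 0.56390,
so c = arccos(0.56390) = 0.97169 rad.
Distance = R·c = 1737.4 × 0.9717 ≈ 1688 km.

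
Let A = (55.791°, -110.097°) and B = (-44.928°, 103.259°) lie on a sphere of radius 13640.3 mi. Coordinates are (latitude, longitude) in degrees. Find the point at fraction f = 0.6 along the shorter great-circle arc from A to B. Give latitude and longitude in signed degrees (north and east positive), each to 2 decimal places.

4.21°, 146.71°

Central angle δ = 2.7301 rad. Interpolating on the sphere with fraction f = 0.6:
P = [sin((1−f)δ)·A + sin(fδ)·B] / sin δ = 2.2189·A + 2.4943·B in Cartesian coordinates,
giving P = (-0.8337, 0.5474, 0.0735), i.e. latitude 4.21°, longitude 146.71°.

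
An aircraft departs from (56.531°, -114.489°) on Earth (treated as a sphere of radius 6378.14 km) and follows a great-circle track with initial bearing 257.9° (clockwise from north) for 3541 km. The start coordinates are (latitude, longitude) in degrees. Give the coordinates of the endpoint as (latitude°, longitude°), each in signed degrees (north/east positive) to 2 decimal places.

Angular distance δ = d/R = 3541/6378.14 = 0.55518 rad; initial bearing θ = 4.5012 rad.
sin φ₂ = sin φ₁ cos δ + cos φ₁ sin δ cos θ = (0.8342)(0.8498) + (0.5515)(0.5271)(-0.2096) = 0.6480, so φ₂ = 40.39°.
Δλ = atan2(sin θ sin δ cos φ₁, cos δ − sin φ₁ sin φ₂) = atan2(-0.2842, 0.3093) = -42.582°.
λ₂ = -114.489° − 42.582° = -157.07°.

40.39°, -157.07°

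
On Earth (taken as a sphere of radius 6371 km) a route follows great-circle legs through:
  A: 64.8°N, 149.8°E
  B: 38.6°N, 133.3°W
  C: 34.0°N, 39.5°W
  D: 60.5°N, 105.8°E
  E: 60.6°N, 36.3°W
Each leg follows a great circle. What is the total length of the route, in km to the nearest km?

28814 km

Leg A→B: central angle 0.8764 rad, distance 5583.5 km.
Leg B→C: central angle 1.2599 rad, distance 8026.7 km.
Leg C→D: central angle 1.4191 rad, distance 9041.4 km.
Leg D→E: central angle 0.9673 rad, distance 6162.7 km.
Total: 5583.5 + 8026.7 + 9041.4 + 6162.7 ≈ 28814 km.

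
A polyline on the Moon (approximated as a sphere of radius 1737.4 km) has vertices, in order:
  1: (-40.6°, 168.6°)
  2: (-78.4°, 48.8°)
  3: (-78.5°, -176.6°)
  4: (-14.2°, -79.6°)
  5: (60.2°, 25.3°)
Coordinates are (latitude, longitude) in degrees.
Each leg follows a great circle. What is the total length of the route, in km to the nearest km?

8014 km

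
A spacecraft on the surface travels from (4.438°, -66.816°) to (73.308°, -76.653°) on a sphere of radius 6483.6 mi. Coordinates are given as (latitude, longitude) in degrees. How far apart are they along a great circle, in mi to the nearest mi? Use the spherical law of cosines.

With latitudes φ₁ = 4.438°, φ₂ = 73.308° and longitude difference Δλ = -9.837°:
cos c = sin φ₁ sin φ₂ + cos φ₁ cos φ₂ cos Δλ = (0.0774)(0.9579) + (0.9970)(0.2872)(0.9853) = 0.35628,
so c = arccos(0.35628) = 1.20652 rad.
Distance = R·c = 6483.6 × 1.2065 ≈ 7823 mi.

7823 mi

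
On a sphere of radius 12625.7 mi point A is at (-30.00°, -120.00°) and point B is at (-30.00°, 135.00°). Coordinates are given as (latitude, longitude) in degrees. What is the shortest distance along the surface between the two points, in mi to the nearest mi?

19126 mi

In radians: φ₁ = -0.5236, φ₂ = -0.5236, Δλ = -105.000° = -1.8326 rad.
cos c = sin φ₁ sin φ₂ + cos φ₁ cos φ₂ cos Δλ = (-0.5000)(-0.5000) + (0.8660)(0.8660)(-0.2588) = 0.05589,
so c = arccos(0.05589) = 1.51488 rad.
Distance = R·c = 12625.7 × 1.5149 ≈ 19126 mi.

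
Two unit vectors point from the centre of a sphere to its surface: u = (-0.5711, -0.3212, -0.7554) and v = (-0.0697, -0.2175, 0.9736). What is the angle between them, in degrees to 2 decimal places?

128.74°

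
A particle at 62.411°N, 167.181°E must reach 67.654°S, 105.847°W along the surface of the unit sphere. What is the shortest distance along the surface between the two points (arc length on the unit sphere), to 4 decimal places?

With latitudes φ₁ = 62.411°, φ₂ = -67.654° and longitude difference Δλ = 86.972°:
cos c = sin φ₁ sin φ₂ + cos φ₁ cos φ₂ cos Δλ = (0.8863)(-0.9249) + (0.4631)(0.3802)(0.0528) = -0.81043,
so c = arccos(-0.81043) = 2.51569 rad.
On the unit sphere the arc length equals the central angle: 2.5157.

2.5157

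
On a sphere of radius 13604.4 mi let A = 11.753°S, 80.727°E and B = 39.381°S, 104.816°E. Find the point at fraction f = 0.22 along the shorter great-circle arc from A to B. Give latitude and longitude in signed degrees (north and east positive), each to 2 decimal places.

The central angle between A and B is δ = 0.6093 rad.
With f = 0.22, the slerp weights are sin((1−f)δ)/sin δ = 0.7995 and sin(fδ)/sin δ = 0.2335.
Weighted sum of the unit vectors: (0.7995)·(0.1578,0.9662,-0.2037) + (0.2335)·(-0.1977,0.7472,-0.6345) = (0.0800, 0.9470, -0.3110).
Converting back: φ = atan2(z, √(x²+y²)) = -18.12°, λ = atan2(y, x) = 85.17°.

-18.12°, 85.17°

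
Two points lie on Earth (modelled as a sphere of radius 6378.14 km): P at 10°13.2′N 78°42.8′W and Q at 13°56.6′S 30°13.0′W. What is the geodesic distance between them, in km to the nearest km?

With latitudes φ₁ = 10.220°, φ₂ = -13.943° and longitude difference Δλ = 48.497°:
Haversine: a = sin²(Δφ/2) + cos φ₁ cos φ₂ sin²(Δλ/2) = 0.0438 + (0.9841)(0.9705)(0.1687) = 0.20491.
Central angle c = 2·arcsin(√a) = 0.93951 rad.
Distance = R·c = 6378.14 × 0.9395 ≈ 5992 km.

5992 km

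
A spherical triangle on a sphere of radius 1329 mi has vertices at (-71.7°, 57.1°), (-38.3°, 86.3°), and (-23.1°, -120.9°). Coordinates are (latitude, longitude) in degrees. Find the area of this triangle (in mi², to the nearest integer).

853205 mi²

Side lengths (central angles): a = 1.9811, b = 1.4868, c = 0.6376 rad; semiperimeter s = 2.0528.
By l'Huilier's theorem, tan(E/4) = √[tan(s/2) tan((s−a)/2) tan((s−b)/2) tan((s−c)/2)], giving spherical excess E = 0.4831 rad.
Area = E·R² = 0.4831 × (1329)² ≈ 853205 mi².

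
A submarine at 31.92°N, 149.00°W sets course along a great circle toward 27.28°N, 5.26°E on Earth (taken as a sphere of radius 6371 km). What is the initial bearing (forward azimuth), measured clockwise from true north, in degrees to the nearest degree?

25°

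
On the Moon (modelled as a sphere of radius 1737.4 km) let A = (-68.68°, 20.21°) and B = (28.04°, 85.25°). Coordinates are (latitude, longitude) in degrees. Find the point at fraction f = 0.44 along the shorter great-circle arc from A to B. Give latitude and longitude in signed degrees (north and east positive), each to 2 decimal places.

Central angle δ = 1.8781 rad. Interpolating on the sphere with fraction f = 0.44:
P = [sin((1−f)δ)·A + sin(fδ)·B] / sin δ = 0.9110·A + 0.7716·B in Cartesian coordinates,
giving P = (0.3672, 0.7931, -0.4859), i.e. latitude -29.07°, longitude 65.16°.

-29.07°, 65.16°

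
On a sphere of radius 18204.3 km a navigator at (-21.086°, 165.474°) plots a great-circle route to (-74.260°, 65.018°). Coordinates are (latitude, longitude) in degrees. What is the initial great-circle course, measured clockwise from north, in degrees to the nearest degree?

196°

With φ₁ = -0.3680, φ₂ = -1.2961, Δλ = -1.7533 rad, the forward-azimuth formula gives
θ = atan2( sin Δλ cos φ₂ , cos φ₁ sin φ₂ − sin φ₁ cos φ₂ cos Δλ ) = atan2(-0.2668, -0.9158) = -163.76°.
Adding 360° brings this into [0°, 360°): 196°.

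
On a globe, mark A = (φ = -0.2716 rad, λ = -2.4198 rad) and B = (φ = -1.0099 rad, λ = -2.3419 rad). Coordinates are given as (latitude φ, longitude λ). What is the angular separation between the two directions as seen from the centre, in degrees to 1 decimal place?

In radians: φ₁ = -0.2716, φ₂ = -1.0099, Δλ = 4.463° = 0.0779 rad.
cos c = sin φ₁ sin φ₂ + cos φ₁ cos φ₂ cos Δλ = (-0.2683)(-0.8468) + (0.9633)(0.5319)(0.9970) = 0.73806,
so c = arccos(0.73806) = 0.74061 rad.
So the angular separation is 42.4°.

42.4°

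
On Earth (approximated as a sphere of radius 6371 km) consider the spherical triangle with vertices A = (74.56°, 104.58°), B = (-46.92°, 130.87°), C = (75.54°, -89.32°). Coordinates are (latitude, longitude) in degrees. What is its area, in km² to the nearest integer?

30836206 km²

Side lengths (central angles): a = 2.5636, b = 0.5179, c = 2.1424 rad; semiperimeter s = 2.6120.
By l'Huilier's theorem, tan(E/4) = √[tan(s/2) tan((s−a)/2) tan((s−b)/2) tan((s−c)/2)], giving spherical excess E = 0.7597 rad.
Area = E·R² = 0.7597 × (6371)² ≈ 30836206 km².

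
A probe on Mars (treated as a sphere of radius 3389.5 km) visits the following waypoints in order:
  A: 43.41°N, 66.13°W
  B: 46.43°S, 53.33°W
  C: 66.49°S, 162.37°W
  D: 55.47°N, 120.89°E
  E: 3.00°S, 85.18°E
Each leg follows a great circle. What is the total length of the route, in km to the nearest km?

20443 km

Leg A→B: central angle 1.5804 rad, distance 5356.9 km.
Leg B→C: central angle 0.9586 rad, distance 3249.1 km.
Leg C→D: central angle 2.3512 rad, distance 7969.5 km.
Leg D→E: central angle 1.1412 rad, distance 3868.1 km.
Total: 5356.9 + 3249.1 + 7969.5 + 3868.1 ≈ 20443 km.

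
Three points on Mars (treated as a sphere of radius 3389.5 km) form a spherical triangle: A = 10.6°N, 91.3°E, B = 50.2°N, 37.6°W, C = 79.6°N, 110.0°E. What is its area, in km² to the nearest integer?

6551620 km²

Side lengths (central angles): a = 0.8525, b = 1.2143, c = 1.8274 rad; semiperimeter s = 1.9471.
By l'Huilier's theorem, tan(E/4) = √[tan(s/2) tan((s−a)/2) tan((s−b)/2) tan((s−c)/2)], giving spherical excess E = 0.5703 rad.
Area = E·R² = 0.5703 × (3389.5)² ≈ 6551620 km².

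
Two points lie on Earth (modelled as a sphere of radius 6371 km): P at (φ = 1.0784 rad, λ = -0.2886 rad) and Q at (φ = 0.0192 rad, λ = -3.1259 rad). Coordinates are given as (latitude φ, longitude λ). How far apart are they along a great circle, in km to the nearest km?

In radians: φ₁ = 1.0784, φ₂ = 0.0192, Δλ = -162.565° = -2.8373 rad.
cos c = sin φ₁ sin φ₂ + cos φ₁ cos φ₂ cos Δλ = (0.8812)(0.0192) + (0.4727)(0.9998)(-0.9541) = -0.43402,
so c = arccos(-0.43402) = 2.01975 rad.
Distance = R·c = 6371 × 2.0197 ≈ 12868 km.

12868 km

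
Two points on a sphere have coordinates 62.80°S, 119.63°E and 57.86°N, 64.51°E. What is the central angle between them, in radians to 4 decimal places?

2.2320 rad

Let φ₁ = -1.0961 rad, φ₂ = 1.0098 rad, and Δλ = -0.9620 rad.
Haversine: a = sin²(Δφ/2) + cos φ₁ cos φ₂ sin²(Δλ/2) = 0.7550 + (0.4571)(0.5320)(0.2141) = 0.80703.
Central angle c = 2·arcsin(√a) = 2.23198 rad.
So the angular separation is 2.2320 rad.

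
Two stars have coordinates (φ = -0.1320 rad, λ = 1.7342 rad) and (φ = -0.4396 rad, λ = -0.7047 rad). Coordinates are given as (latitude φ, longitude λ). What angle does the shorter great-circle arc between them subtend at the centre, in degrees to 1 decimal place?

128.9°

In radians: φ₁ = -0.1320, φ₂ = -0.4396, Δλ = -139.739° = -2.4389 rad.
Haversine: a = sin²(Δφ/2) + cos φ₁ cos φ₂ sin²(Δλ/2) = 0.0235 + (0.9913)(0.9049)(0.8816) = 0.81426.
Central angle c = 2·arcsin(√a) = 2.25046 rad.
So the angular separation is 128.9°.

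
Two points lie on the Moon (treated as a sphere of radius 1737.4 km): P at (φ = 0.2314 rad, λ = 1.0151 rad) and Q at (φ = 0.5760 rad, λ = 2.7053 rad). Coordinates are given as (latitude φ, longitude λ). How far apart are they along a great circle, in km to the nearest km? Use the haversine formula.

2681 km

With latitudes φ₁ = 13.258°, φ₂ = 33.002° and longitude difference Δλ = 96.841°:
Haversine: a = sin²(Δφ/2) + cos φ₁ cos φ₂ sin²(Δλ/2) = 0.0294 + (0.9733)(0.8386)(0.5596) = 0.48616.
Central angle c = 2·arcsin(√a) = 1.54311 rad.
Distance = R·c = 1737.4 × 1.5431 ≈ 2681 km.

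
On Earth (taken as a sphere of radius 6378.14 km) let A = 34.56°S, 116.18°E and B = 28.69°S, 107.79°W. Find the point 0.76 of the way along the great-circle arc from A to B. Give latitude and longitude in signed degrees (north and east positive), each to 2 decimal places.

The central angle between A and B is δ = 1.8210 rad.
With f = 0.76, the slerp weights are sin((1−f)δ)/sin δ = 0.4369 and sin(fδ)/sin δ = 1.0142.
Weighted sum of the unit vectors: (0.4369)·(-0.3633,0.7390,-0.5673) + (1.0142)·(-0.2680,-0.8353,-0.4801) = (-0.4305, -0.5243, -0.7347).
Converting back: φ = atan2(z, √(x²+y²)) = -47.28°, λ = atan2(y, x) = -129.39°.

-47.28°, -129.39°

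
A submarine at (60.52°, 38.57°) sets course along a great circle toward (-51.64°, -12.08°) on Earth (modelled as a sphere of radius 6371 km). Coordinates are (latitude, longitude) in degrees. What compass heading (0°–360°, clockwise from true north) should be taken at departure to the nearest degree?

213°

Δλ = -50.650° = -0.8840 rad.
y = sin Δλ · cos φ₂ = (-0.7733)(0.6206) = -0.4799
x = cos φ₁ sin φ₂ − sin φ₁ cos φ₂ cos Δλ = (0.4921)(-0.7841) − (0.8705)(0.6206)(0.6341) = -0.7284
θ = atan2(y, x) = -146.62°; adding 360° gives 213°.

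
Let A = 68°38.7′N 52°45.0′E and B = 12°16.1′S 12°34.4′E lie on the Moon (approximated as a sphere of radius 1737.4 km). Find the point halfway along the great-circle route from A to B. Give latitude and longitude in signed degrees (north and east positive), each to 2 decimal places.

29.37°, 23.17°

The central angle between A and B is δ = 1.4968 rad.
With f = 0.5, the slerp weights are sin((1−f)δ)/sin δ = 0.6823 and sin(fδ)/sin δ = 0.6823.
Weighted sum of the unit vectors: (0.6823)·(0.2204,0.2899,0.9313) + (0.6823)·(0.9537,0.2127,-0.2125) = (0.8011, 0.3429, 0.4905).
Converting back: φ = atan2(z, √(x²+y²)) = 29.37°, λ = atan2(y, x) = 23.17°.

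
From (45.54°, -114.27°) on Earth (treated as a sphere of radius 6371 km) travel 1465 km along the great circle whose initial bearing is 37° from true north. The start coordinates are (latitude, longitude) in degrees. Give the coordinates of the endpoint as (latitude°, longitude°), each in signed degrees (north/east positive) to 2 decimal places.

55.33°, -100.32°

Angular distance δ = d/R = 1465/6371 = 0.22995 rad; initial bearing θ = 0.6458 rad.
sin φ₂ = sin φ₁ cos δ + cos φ₁ sin δ cos θ = (0.7137)(0.9737) + (0.7004)(0.2279)(0.7986) = 0.8224, so φ₂ = 55.33°.
Δλ = atan2(sin θ sin δ cos φ₁, cos δ − sin φ₁ sin φ₂) = atan2(0.0961, 0.3867) = 13.954°.
λ₂ = -114.270° + 13.954° = -100.32°.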